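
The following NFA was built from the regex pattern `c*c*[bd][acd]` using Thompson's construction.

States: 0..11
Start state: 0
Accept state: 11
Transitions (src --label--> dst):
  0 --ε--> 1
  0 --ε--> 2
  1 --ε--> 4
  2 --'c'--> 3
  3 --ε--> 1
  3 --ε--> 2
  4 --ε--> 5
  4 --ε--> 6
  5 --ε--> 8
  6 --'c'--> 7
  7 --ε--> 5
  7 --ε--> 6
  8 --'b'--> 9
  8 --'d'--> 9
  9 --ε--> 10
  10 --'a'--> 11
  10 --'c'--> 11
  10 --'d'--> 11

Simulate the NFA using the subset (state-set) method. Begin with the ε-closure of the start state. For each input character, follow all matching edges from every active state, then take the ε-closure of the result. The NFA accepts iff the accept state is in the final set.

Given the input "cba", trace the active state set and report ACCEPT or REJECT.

initial (ε-close {0}): {0,1,2,4,5,6,8}
'c' @ 1: {1,2,3,4,5,6,7,8}
'b' @ 2: {9,10}
'a' @ 3: {11}  ✓accept
after full input: {11}  (accept=11 in)

Answer: ACCEPT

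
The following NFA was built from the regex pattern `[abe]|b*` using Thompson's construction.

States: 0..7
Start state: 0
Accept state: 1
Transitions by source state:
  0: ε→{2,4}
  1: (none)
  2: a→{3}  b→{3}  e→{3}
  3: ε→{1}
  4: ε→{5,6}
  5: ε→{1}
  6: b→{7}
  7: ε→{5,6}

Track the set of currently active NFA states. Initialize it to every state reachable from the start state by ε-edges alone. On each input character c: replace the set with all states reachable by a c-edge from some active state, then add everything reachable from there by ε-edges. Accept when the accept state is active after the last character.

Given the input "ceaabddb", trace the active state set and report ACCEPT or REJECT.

Answer: REJECT

Steps:
S₀ = ε-closure({0}) = {0,1,2,4,5,6}
'c' @ 1: {}  — state set empty
rest 'eaabddb' ignored (set empty)
final: {}; accept 1 not in set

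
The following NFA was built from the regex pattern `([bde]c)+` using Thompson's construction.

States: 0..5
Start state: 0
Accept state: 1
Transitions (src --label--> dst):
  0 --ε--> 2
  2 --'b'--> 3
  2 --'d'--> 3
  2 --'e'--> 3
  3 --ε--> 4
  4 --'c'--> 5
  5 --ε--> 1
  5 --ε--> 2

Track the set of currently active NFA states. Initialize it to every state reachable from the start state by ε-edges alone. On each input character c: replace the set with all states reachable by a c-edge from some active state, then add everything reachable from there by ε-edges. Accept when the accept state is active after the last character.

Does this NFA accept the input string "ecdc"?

Answer: ACCEPT

Trace:
start: ε-closure({0}) = {0,2}
'e' @ 1: {3,4}
'c' @ 2: {1,2,5}  (accept∈set)
'd' @ 3: {3,4}
'c' @ 4: {1,2,5}  (accept∈set)
end set {1,2,5} — state 1 in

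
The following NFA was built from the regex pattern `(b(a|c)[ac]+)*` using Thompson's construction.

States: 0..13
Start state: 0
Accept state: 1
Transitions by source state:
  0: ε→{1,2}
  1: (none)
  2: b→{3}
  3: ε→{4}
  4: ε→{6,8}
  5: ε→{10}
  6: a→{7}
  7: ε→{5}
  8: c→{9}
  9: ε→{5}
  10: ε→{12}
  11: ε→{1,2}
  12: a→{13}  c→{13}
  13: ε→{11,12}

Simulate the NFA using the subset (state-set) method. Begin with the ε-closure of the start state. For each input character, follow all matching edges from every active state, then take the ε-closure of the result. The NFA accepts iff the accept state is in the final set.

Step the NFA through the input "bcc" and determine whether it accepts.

Answer: ACCEPT

Trace:
start: ε-closure({0}) = {0,1,2}
'b' @ 1: {3,4,6,8}
'c' @ 2: {5,9,10,12}
'c' @ 3: {1,2,11,12,13}  ✓accept
after full input: {1,2,11,12,13}  (accept=1 in)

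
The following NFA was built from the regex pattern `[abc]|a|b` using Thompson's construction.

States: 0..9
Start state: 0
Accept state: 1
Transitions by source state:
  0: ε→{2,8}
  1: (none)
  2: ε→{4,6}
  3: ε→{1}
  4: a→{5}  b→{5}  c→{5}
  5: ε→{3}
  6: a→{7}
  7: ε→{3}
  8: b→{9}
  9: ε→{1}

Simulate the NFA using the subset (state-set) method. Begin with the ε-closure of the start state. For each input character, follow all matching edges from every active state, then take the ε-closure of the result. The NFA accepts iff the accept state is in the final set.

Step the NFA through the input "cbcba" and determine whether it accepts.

Answer: REJECT

Derivation:
S₀ = ε-closure({0}) = {0,2,4,6,8}
'c' @ 1: {1,3,5}  (accept∈set)
'b' @ 2: {}  — dead — no transitions
rest 'cba' ignored (set empty)
end set {} — state 1 not in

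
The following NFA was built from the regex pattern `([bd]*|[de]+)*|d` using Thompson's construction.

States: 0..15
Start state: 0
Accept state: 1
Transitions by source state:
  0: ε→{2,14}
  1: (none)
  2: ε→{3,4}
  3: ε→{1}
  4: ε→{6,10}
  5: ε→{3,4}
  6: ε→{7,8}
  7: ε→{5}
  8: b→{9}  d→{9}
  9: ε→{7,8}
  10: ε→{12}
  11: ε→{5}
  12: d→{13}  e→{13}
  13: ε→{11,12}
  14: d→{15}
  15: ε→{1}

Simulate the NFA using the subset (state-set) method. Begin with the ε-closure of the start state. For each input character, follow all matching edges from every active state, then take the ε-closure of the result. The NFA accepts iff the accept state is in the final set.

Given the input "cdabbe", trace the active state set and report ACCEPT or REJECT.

start: ε-closure({0}) = {0,1,2,3,4,5,6,7,8,10,12,14}
'c' @ 1: {}  — no active states
rest 'dabbe' ignored (set empty)
after full input: {}  (accept=1 not in)

Answer: REJECT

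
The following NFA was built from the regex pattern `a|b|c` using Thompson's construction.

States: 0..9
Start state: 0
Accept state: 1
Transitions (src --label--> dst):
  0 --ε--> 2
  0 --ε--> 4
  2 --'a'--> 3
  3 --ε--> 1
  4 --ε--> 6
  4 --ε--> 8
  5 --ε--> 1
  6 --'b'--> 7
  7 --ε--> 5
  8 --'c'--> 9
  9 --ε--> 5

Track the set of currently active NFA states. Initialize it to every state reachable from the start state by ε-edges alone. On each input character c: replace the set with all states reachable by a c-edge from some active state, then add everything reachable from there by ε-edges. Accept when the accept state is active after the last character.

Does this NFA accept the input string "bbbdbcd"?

Answer: REJECT

Derivation:
initial (ε-close {0}): {0,2,4,6,8}
'b' @ 1: {1,5,7}  [accepting]
'b' @ 2: {}  — state set empty
rest 'bdbcd' ignored (set empty)
after full input: {}  (accept=1 not in)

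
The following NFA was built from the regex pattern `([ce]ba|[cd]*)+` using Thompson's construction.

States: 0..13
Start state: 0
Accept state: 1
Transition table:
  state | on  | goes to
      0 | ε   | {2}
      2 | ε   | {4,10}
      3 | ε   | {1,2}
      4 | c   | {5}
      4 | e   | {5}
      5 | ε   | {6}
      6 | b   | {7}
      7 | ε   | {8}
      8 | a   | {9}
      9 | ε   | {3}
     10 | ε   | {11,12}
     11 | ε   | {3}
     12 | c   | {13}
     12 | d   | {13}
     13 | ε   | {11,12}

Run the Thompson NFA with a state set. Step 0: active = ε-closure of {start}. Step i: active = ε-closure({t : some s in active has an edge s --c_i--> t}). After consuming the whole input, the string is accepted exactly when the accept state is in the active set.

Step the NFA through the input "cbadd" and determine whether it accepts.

Answer: ACCEPT

Derivation:
S₀ = ε-closure({0}) = {0,1,2,3,4,10,11,12}
'c' @ 1: {1,2,3,4,5,6,10,11,12,13}  [accepting]
'b' @ 2: {7,8}
'a' @ 3: {1,2,3,4,9,10,11,12}  [accepting]
'd' @ 4: {1,2,3,4,10,11,12,13}  [accepting]
'd' @ 5: {1,2,3,4,10,11,12,13}  [accepting]
after full input: {1,2,3,4,10,11,12,13}  (accept=1 in)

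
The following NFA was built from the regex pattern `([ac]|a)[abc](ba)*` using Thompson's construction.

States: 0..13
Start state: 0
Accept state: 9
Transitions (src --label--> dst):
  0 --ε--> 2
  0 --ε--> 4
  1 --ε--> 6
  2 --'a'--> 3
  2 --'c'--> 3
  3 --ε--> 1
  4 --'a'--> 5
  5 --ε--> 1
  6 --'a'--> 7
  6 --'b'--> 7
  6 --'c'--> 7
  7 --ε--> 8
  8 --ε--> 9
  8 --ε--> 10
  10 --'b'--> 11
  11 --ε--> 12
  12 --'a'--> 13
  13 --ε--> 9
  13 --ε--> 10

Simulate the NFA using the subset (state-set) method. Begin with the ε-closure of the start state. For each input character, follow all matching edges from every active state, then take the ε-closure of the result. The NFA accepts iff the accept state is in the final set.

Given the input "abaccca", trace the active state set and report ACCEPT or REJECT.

initial (ε-close {0}): {0,2,4}
'a' @ 1: {1,3,5,6}
'b' @ 2: {7,8,9,10}  (accept∈set)
'a' @ 3: {}  — state set empty
rest 'ccca' ignored (set empty)
end set {} — state 9 not in

Answer: REJECT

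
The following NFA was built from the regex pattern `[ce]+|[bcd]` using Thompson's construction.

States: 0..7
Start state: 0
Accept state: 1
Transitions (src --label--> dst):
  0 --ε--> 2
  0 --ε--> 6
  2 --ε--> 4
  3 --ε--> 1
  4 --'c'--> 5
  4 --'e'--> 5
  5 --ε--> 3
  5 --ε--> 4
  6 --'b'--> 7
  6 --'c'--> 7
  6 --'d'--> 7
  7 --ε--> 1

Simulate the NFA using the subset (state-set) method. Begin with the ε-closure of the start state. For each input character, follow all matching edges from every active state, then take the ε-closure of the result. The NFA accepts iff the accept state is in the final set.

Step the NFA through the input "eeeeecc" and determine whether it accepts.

start: ε-closure({0}) = {0,2,4,6}
'e' @ 1: {1,3,4,5}  ✓accept
'e' @ 2: {1,3,4,5}  ✓accept
'e' @ 3: {1,3,4,5}  ✓accept
'e' @ 4: {1,3,4,5}  ✓accept
'e' @ 5: {1,3,4,5}  ✓accept
'c' @ 6: {1,3,4,5}  ✓accept
'c' @ 7: {1,3,4,5}  ✓accept
after full input: {1,3,4,5}  (accept=1 in)

Answer: ACCEPT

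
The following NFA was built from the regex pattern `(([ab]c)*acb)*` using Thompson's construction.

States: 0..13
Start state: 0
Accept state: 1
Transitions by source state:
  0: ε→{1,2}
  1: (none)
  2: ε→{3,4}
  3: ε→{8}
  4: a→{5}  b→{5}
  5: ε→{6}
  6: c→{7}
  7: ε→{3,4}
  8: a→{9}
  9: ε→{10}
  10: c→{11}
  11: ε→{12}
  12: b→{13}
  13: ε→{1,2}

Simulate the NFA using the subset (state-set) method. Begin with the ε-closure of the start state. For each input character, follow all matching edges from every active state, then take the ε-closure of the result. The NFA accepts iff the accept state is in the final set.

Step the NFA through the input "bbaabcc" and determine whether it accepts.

Answer: REJECT

Trace:
initial (ε-close {0}): {0,1,2,3,4,8}
'b' @ 1: {5,6}
'b' @ 2: {}  — dead — no transitions
rest 'aabcc' ignored (set empty)
final: {}; accept 1 not in set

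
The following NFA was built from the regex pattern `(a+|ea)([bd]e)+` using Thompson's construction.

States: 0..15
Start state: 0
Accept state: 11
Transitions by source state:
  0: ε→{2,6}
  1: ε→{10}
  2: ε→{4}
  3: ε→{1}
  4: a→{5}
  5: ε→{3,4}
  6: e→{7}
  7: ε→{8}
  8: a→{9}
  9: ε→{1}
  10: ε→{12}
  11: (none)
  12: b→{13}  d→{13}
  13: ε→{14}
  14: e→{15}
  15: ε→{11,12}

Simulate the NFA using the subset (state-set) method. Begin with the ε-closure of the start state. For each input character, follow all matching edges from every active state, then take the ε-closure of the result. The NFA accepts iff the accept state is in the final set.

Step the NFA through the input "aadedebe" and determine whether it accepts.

Answer: ACCEPT

Steps:
initial (ε-close {0}): {0,2,4,6}
'a' @ 1: {1,3,4,5,10,12}
'a' @ 2: {1,3,4,5,10,12}
'd' @ 3: {13,14}
'e' @ 4: {11,12,15}  [accepting]
'd' @ 5: {13,14}
'e' @ 6: {11,12,15}  [accepting]
'b' @ 7: {13,14}
'e' @ 8: {11,12,15}  [accepting]
final: {11,12,15}; accept 11 in set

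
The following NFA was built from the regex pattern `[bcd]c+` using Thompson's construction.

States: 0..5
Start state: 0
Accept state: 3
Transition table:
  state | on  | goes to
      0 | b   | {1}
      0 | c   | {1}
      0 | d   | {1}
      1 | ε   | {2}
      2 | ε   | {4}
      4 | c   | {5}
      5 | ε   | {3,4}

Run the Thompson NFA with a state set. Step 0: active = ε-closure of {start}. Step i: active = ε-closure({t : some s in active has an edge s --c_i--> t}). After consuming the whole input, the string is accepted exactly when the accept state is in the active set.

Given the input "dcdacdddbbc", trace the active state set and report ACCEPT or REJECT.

initial (ε-close {0}): {0}
'd' @ 1: {1,2,4}
'c' @ 2: {3,4,5}  (accept∈set)
'd' @ 3: {}  — no active states
rest 'acdddbbc' ignored (set empty)
end set {} — state 3 not in

Answer: REJECT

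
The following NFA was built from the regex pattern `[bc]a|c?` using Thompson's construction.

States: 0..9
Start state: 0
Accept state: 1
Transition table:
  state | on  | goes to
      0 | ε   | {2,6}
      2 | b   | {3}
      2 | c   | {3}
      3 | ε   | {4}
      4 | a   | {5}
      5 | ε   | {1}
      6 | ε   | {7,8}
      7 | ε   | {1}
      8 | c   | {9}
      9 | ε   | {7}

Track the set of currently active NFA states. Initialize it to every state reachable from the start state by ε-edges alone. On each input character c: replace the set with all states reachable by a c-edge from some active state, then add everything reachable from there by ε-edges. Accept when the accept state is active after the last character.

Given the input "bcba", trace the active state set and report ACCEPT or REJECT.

start: ε-closure({0}) = {0,1,2,6,7,8}
'b' @ 1: {3,4}
'c' @ 2: {}  — no active states
rest 'ba' ignored (set empty)
final: {}; accept 1 not in set

Answer: REJECT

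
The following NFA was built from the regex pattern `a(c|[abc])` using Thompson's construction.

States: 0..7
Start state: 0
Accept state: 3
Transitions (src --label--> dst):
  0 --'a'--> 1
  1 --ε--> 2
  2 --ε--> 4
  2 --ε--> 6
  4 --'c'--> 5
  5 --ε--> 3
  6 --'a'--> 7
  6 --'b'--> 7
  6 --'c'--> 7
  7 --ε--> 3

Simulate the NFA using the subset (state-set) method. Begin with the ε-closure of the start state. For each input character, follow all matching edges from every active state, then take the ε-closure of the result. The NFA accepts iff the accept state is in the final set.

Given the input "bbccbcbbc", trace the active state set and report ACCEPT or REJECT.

S₀ = ε-closure({0}) = {0}
'b' @ 1: {}  — state set empty
rest 'bccbcbbc' ignored (set empty)
after full input: {}  (accept=3 not in)

Answer: REJECT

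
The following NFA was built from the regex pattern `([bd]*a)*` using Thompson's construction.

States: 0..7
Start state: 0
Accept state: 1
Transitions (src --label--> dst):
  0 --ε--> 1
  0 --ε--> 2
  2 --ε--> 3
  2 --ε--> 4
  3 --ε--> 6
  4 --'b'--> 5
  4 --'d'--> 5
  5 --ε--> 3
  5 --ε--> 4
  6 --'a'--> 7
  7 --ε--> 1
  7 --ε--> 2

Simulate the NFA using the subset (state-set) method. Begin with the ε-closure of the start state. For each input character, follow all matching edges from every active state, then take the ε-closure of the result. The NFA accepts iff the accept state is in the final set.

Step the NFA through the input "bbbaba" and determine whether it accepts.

Answer: ACCEPT

Steps:
initial (ε-close {0}): {0,1,2,3,4,6}
'b' @ 1: {3,4,5,6}
'b' @ 2: {3,4,5,6}
'b' @ 3: {3,4,5,6}
'a' @ 4: {1,2,3,4,6,7}  [accepting]
'b' @ 5: {3,4,5,6}
'a' @ 6: {1,2,3,4,6,7}  [accepting]
final: {1,2,3,4,6,7}; accept 1 in set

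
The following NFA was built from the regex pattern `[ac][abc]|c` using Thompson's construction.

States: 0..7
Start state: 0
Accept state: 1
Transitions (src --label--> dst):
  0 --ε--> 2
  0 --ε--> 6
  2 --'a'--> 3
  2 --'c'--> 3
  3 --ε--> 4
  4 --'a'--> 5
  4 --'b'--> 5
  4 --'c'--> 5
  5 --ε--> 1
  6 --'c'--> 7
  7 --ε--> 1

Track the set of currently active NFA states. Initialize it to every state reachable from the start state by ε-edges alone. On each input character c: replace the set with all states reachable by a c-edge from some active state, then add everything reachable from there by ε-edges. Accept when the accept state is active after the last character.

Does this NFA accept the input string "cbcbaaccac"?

initial (ε-close {0}): {0,2,6}
'c' @ 1: {1,3,4,7}  (accept∈set)
'b' @ 2: {1,5}  (accept∈set)
'c' @ 3: {}  — state set empty
rest 'baaccac' ignored (set empty)
after full input: {}  (accept=1 not in)

Answer: REJECT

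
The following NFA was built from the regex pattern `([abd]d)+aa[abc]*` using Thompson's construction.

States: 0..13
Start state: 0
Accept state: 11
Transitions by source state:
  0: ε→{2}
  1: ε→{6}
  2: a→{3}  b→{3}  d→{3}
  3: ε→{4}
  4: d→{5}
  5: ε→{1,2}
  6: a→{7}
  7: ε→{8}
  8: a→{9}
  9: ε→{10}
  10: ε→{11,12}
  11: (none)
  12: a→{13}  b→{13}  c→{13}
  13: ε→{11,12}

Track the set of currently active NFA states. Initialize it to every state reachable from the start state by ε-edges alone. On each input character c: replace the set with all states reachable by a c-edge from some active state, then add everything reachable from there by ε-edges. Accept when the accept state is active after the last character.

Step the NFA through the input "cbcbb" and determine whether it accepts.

Answer: REJECT

Derivation:
S₀ = ε-closure({0}) = {0,2}
'c' @ 1: {}  — no active states
rest 'bcbb' ignored (set empty)
end set {} — state 11 not in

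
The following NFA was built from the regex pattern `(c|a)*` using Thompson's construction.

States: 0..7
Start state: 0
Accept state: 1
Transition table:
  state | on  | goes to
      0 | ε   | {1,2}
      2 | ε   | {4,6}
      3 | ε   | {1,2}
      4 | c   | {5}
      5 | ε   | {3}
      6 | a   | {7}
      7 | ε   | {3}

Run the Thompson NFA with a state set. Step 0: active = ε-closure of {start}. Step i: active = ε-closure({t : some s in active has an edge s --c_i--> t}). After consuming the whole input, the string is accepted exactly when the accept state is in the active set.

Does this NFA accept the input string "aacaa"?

Answer: ACCEPT

Steps:
initial (ε-close {0}): {0,1,2,4,6}
'a' @ 1: {1,2,3,4,6,7}  [accepting]
'a' @ 2: {1,2,3,4,6,7}  [accepting]
'c' @ 3: {1,2,3,4,5,6}  [accepting]
'a' @ 4: {1,2,3,4,6,7}  [accepting]
'a' @ 5: {1,2,3,4,6,7}  [accepting]
end set {1,2,3,4,6,7} — state 1 in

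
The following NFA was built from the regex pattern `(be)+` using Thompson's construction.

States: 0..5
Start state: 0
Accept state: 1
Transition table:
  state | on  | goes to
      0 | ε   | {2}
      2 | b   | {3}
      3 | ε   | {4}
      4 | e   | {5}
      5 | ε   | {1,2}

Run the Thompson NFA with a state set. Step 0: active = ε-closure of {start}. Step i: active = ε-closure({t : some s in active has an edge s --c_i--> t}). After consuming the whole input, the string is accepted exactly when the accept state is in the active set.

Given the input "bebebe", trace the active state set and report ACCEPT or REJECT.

Answer: ACCEPT

Trace:
S₀ = ε-closure({0}) = {0,2}
'b' @ 1: {3,4}
'e' @ 2: {1,2,5}  ✓accept
'b' @ 3: {3,4}
'e' @ 4: {1,2,5}  ✓accept
'b' @ 5: {3,4}
'e' @ 6: {1,2,5}  ✓accept
end set {1,2,5} — state 1 in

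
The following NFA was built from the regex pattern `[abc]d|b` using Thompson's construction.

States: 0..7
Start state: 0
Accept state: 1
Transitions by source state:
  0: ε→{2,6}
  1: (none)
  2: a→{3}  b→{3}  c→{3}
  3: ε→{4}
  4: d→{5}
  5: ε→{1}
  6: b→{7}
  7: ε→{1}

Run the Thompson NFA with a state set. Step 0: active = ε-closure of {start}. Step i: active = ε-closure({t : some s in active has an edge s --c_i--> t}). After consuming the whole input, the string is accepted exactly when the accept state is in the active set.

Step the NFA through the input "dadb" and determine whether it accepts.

start: ε-closure({0}) = {0,2,6}
'd' @ 1: {}  — state set empty
rest 'adb' ignored (set empty)
after full input: {}  (accept=1 not in)

Answer: REJECT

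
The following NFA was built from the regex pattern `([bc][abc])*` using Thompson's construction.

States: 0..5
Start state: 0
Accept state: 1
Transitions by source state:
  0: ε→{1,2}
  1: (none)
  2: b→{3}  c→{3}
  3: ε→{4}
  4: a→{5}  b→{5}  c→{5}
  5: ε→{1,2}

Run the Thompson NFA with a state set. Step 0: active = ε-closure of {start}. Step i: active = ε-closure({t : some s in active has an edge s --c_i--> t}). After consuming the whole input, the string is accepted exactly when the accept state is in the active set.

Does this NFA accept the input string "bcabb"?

S₀ = ε-closure({0}) = {0,1,2}
'b' @ 1: {3,4}
'c' @ 2: {1,2,5}  (accept∈set)
'a' @ 3: {}  — state set empty
rest 'bb' ignored (set empty)
final: {}; accept 1 not in set

Answer: REJECT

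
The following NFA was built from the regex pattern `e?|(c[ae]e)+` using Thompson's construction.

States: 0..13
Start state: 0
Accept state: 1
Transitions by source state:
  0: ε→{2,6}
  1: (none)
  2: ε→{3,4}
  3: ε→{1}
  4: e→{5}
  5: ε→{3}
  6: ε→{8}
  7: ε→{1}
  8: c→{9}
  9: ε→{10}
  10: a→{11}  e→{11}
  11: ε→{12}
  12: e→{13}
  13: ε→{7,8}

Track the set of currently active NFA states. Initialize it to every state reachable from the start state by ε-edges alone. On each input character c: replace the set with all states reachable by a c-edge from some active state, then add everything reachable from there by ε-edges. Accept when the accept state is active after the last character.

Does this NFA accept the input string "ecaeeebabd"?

Answer: REJECT

Derivation:
initial (ε-close {0}): {0,1,2,3,4,6,8}
'e' @ 1: {1,3,5}  (accept∈set)
'c' @ 2: {}  — no active states
rest 'aeeebabd' ignored (set empty)
final: {}; accept 1 not in set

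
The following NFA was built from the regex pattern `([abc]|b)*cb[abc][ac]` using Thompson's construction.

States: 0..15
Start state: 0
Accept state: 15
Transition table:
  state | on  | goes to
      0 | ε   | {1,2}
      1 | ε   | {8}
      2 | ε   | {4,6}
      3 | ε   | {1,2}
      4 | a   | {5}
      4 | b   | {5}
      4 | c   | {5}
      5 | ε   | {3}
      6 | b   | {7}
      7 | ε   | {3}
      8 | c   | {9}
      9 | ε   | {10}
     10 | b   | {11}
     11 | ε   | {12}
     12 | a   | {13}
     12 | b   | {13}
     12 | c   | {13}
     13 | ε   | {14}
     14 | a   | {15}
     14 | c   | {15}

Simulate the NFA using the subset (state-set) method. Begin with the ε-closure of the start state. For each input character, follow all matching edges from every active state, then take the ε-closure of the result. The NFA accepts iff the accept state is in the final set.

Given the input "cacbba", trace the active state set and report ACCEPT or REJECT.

Answer: ACCEPT

Steps:
initial (ε-close {0}): {0,1,2,4,6,8}
'c' @ 1: {1,2,3,4,5,6,8,9,10}
'a' @ 2: {1,2,3,4,5,6,8}
'c' @ 3: {1,2,3,4,5,6,8,9,10}
'b' @ 4: {1,2,3,4,5,6,7,8,11,12}
'b' @ 5: {1,2,3,4,5,6,7,8,13,14}
'a' @ 6: {1,2,3,4,5,6,8,15}  [accepting]
after full input: {1,2,3,4,5,6,8,15}  (accept=15 in)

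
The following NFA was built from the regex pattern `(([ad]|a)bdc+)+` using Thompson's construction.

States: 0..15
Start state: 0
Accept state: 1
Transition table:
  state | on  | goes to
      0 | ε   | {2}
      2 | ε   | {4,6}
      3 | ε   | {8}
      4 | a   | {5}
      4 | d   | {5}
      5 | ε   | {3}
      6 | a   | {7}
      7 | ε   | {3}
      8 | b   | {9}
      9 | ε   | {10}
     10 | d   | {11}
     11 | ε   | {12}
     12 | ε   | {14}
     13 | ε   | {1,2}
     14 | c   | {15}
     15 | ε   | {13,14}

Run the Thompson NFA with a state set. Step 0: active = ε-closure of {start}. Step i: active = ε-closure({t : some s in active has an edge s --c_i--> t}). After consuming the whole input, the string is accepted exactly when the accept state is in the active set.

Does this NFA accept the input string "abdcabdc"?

Answer: ACCEPT

Trace:
initial (ε-close {0}): {0,2,4,6}
'a' @ 1: {3,5,7,8}
'b' @ 2: {9,10}
'd' @ 3: {11,12,14}
'c' @ 4: {1,2,4,6,13,14,15}  [accepting]
'a' @ 5: {3,5,7,8}
'b' @ 6: {9,10}
'd' @ 7: {11,12,14}
'c' @ 8: {1,2,4,6,13,14,15}  [accepting]
after full input: {1,2,4,6,13,14,15}  (accept=1 in)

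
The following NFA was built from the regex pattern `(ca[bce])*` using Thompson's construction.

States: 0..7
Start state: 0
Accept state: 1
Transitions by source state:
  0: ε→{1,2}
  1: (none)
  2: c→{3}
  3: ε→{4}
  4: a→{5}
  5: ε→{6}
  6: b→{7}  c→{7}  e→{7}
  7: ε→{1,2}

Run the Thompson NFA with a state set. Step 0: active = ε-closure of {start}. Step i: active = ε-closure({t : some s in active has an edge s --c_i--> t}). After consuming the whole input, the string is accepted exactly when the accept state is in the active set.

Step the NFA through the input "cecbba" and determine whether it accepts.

Answer: REJECT

Derivation:
start: ε-closure({0}) = {0,1,2}
'c' @ 1: {3,4}
'e' @ 2: {}  — no active states
rest 'cbba' ignored (set empty)
end set {} — state 1 not in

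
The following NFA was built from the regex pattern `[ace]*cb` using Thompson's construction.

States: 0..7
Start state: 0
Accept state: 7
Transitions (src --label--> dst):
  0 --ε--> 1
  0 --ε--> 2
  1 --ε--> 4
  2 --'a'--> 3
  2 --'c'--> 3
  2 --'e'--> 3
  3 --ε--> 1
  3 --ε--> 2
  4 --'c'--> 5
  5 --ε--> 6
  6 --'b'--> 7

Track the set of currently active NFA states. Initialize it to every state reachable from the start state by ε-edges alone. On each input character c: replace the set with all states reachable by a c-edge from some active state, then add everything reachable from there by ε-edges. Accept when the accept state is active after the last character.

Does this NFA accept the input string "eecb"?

S₀ = ε-closure({0}) = {0,1,2,4}
'e' @ 1: {1,2,3,4}
'e' @ 2: {1,2,3,4}
'c' @ 3: {1,2,3,4,5,6}
'b' @ 4: {7}  [accepting]
final: {7}; accept 7 in set

Answer: ACCEPT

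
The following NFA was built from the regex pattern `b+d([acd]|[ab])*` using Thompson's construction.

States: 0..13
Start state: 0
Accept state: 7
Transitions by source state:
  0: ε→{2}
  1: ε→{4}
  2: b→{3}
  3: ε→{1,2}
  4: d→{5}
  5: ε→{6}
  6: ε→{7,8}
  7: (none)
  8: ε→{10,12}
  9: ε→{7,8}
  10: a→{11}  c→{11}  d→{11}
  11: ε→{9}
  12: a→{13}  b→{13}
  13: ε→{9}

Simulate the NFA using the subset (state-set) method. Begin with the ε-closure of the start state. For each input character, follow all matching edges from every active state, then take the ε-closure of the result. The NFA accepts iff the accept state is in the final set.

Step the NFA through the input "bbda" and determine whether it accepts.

Answer: ACCEPT

Derivation:
S₀ = ε-closure({0}) = {0,2}
'b' @ 1: {1,2,3,4}
'b' @ 2: {1,2,3,4}
'd' @ 3: {5,6,7,8,10,12}  ✓accept
'a' @ 4: {7,8,9,10,11,12,13}  ✓accept
end set {7,8,9,10,11,12,13} — state 7 in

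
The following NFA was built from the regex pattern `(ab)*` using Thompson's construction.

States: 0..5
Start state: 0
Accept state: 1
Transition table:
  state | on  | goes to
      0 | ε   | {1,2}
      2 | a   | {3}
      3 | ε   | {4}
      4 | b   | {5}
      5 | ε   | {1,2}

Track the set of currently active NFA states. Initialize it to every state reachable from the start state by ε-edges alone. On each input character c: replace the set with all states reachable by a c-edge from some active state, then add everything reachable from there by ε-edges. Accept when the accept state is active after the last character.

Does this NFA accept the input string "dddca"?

initial (ε-close {0}): {0,1,2}
'd' @ 1: {}  — no active states
rest 'ddca' ignored (set empty)
final: {}; accept 1 not in set

Answer: REJECT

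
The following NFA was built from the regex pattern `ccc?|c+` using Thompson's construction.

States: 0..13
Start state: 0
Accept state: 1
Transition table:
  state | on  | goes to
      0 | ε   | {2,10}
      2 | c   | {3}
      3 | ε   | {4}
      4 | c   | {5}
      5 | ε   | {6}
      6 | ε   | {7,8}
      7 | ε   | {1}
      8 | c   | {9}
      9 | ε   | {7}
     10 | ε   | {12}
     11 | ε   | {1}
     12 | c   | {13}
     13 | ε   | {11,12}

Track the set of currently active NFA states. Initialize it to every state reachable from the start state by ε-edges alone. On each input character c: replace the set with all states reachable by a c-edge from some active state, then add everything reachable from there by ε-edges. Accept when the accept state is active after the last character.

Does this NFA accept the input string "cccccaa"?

start: ε-closure({0}) = {0,2,10,12}
'c' @ 1: {1,3,4,11,12,13}  [accepting]
'c' @ 2: {1,5,6,7,8,11,12,13}  [accepting]
'c' @ 3: {1,7,9,11,12,13}  [accepting]
'c' @ 4: {1,11,12,13}  [accepting]
'c' @ 5: {1,11,12,13}  [accepting]
'a' @ 6: {}  — no active states
rest 'a' ignored (set empty)
after full input: {}  (accept=1 not in)

Answer: REJECT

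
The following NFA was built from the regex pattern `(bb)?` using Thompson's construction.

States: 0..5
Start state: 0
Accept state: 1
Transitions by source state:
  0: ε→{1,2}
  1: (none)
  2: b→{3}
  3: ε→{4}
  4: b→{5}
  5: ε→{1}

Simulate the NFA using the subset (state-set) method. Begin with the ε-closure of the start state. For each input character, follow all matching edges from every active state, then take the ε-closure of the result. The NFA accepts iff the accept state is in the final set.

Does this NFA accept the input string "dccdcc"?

Answer: REJECT

Trace:
S₀ = ε-closure({0}) = {0,1,2}
'd' @ 1: {}  — dead — no transitions
rest 'ccdcc' ignored (set empty)
end set {} — state 1 not in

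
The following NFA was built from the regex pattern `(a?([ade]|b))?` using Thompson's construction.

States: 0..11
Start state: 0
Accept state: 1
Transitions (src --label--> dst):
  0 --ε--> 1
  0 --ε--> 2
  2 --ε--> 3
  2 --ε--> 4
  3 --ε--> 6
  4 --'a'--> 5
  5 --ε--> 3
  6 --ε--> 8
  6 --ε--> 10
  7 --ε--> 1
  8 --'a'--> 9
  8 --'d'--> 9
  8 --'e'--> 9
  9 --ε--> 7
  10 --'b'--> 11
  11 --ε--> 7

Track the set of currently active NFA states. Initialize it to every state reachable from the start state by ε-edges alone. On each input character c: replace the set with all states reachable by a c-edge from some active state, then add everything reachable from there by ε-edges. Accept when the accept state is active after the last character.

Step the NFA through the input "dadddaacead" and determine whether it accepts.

start: ε-closure({0}) = {0,1,2,3,4,6,8,10}
'd' @ 1: {1,7,9}  (accept∈set)
'a' @ 2: {}  — dead — no transitions
rest 'dddaacead' ignored (set empty)
end set {} — state 1 not in

Answer: REJECT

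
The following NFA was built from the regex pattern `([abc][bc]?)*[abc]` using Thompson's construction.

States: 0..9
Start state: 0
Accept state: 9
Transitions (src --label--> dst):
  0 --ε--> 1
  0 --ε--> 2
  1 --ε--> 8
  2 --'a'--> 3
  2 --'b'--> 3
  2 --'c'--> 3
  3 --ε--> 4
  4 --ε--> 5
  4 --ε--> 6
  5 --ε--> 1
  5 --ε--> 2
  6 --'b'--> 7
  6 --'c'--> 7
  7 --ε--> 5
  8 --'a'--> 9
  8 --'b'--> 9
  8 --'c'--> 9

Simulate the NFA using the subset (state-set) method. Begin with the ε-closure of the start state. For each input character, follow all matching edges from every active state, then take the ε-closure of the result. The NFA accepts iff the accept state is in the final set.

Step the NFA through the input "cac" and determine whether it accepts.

Answer: ACCEPT

Derivation:
S₀ = ε-closure({0}) = {0,1,2,8}
'c' @ 1: {1,2,3,4,5,6,8,9}  [accepting]
'a' @ 2: {1,2,3,4,5,6,8,9}  [accepting]
'c' @ 3: {1,2,3,4,5,6,7,8,9}  [accepting]
after full input: {1,2,3,4,5,6,7,8,9}  (accept=9 in)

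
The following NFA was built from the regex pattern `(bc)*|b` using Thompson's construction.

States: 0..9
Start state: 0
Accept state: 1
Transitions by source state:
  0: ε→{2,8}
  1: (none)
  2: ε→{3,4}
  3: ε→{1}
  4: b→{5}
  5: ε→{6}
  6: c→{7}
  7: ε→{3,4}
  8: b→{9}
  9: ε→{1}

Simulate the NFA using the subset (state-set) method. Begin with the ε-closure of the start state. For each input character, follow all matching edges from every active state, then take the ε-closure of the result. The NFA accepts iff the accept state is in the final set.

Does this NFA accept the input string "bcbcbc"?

Answer: ACCEPT

Steps:
initial (ε-close {0}): {0,1,2,3,4,8}
'b' @ 1: {1,5,6,9}  (accept∈set)
'c' @ 2: {1,3,4,7}  (accept∈set)
'b' @ 3: {5,6}
'c' @ 4: {1,3,4,7}  (accept∈set)
'b' @ 5: {5,6}
'c' @ 6: {1,3,4,7}  (accept∈set)
final: {1,3,4,7}; accept 1 in set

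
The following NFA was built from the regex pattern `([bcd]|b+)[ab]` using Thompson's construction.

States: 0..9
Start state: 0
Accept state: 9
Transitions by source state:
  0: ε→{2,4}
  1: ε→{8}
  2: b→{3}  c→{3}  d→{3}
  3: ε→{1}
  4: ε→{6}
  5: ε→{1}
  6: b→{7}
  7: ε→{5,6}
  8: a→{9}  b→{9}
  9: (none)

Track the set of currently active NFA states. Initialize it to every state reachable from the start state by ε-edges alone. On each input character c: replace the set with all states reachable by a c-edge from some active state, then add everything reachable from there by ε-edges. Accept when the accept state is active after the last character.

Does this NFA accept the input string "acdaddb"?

Answer: REJECT

Steps:
S₀ = ε-closure({0}) = {0,2,4,6}
'a' @ 1: {}  — state set empty
rest 'cdaddb' ignored (set empty)
final: {}; accept 9 not in set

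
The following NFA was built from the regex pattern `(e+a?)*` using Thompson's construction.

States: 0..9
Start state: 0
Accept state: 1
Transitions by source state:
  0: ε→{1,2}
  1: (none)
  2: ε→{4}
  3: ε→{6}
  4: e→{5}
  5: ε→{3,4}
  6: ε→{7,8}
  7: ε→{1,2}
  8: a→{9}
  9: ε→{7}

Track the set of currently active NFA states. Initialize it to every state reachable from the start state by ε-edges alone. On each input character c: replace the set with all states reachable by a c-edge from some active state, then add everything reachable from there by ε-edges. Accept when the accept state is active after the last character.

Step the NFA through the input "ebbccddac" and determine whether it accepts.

Answer: REJECT

Steps:
start: ε-closure({0}) = {0,1,2,4}
'e' @ 1: {1,2,3,4,5,6,7,8}  [accepting]
'b' @ 2: {}  — dead — no transitions
rest 'bccddac' ignored (set empty)
end set {} — state 1 not in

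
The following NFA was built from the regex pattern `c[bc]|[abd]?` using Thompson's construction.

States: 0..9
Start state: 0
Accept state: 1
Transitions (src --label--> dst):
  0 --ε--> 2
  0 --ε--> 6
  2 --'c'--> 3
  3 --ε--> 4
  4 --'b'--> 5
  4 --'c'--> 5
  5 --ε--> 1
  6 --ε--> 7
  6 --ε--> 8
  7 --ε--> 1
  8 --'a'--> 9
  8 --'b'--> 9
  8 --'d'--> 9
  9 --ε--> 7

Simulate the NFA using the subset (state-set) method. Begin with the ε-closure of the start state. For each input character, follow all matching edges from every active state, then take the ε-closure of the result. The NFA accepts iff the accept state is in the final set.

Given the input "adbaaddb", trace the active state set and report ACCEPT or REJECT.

start: ε-closure({0}) = {0,1,2,6,7,8}
'a' @ 1: {1,7,9}  ✓accept
'd' @ 2: {}  — no active states
rest 'baaddb' ignored (set empty)
after full input: {}  (accept=1 not in)

Answer: REJECT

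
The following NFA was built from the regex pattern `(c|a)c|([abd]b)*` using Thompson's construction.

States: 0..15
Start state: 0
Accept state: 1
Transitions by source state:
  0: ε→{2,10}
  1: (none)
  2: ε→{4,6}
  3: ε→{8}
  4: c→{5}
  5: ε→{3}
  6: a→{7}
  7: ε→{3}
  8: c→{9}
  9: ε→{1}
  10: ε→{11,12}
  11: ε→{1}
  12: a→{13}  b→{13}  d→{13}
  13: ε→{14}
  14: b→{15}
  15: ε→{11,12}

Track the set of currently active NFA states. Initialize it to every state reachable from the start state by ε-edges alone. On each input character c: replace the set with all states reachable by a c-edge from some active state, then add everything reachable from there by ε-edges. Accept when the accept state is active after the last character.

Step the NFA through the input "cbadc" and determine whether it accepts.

initial (ε-close {0}): {0,1,2,4,6,10,11,12}
'c' @ 1: {3,5,8}
'b' @ 2: {}  — dead — no transitions
rest 'adc' ignored (set empty)
final: {}; accept 1 not in set

Answer: REJECT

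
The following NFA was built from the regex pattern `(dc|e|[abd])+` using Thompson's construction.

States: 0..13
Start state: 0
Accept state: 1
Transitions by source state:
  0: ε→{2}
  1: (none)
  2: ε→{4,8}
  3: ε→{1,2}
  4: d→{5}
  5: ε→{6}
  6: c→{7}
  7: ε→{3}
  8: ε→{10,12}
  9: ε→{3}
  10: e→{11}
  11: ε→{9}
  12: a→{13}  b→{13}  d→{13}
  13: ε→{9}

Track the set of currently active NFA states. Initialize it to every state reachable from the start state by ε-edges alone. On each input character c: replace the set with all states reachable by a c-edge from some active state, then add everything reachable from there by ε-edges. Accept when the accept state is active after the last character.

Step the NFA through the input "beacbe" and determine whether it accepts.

Answer: REJECT

Steps:
S₀ = ε-closure({0}) = {0,2,4,8,10,12}
'b' @ 1: {1,2,3,4,8,9,10,12,13}  ✓accept
'e' @ 2: {1,2,3,4,8,9,10,11,12}  ✓accept
'a' @ 3: {1,2,3,4,8,9,10,12,13}  ✓accept
'c' @ 4: {}  — no active states
rest 'be' ignored (set empty)
after full input: {}  (accept=1 not in)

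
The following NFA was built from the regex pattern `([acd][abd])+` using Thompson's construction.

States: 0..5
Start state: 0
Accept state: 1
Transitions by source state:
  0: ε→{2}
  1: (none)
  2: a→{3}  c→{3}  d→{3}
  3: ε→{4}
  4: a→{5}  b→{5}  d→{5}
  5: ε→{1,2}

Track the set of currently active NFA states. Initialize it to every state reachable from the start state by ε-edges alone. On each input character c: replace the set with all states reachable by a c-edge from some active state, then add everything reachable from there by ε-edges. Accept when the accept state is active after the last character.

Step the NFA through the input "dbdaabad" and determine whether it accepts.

Answer: ACCEPT

Trace:
initial (ε-close {0}): {0,2}
'd' @ 1: {3,4}
'b' @ 2: {1,2,5}  [accepting]
'd' @ 3: {3,4}
'a' @ 4: {1,2,5}  [accepting]
'a' @ 5: {3,4}
'b' @ 6: {1,2,5}  [accepting]
'a' @ 7: {3,4}
'd' @ 8: {1,2,5}  [accepting]
after full input: {1,2,5}  (accept=1 in)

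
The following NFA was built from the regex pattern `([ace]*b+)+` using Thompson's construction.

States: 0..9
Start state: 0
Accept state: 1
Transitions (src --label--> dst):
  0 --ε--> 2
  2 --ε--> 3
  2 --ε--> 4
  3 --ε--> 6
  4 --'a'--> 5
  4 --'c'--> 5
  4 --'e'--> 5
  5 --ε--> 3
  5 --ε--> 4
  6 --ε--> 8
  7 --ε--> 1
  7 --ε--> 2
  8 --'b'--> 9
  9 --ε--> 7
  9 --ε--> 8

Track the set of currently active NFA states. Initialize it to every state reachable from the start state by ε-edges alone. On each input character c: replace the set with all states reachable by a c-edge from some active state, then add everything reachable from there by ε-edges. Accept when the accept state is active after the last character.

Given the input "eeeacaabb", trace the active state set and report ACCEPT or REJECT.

initial (ε-close {0}): {0,2,3,4,6,8}
'e' @ 1: {3,4,5,6,8}
'e' @ 2: {3,4,5,6,8}
'e' @ 3: {3,4,5,6,8}
'a' @ 4: {3,4,5,6,8}
'c' @ 5: {3,4,5,6,8}
'a' @ 6: {3,4,5,6,8}
'a' @ 7: {3,4,5,6,8}
'b' @ 8: {1,2,3,4,6,7,8,9}  [accepting]
'b' @ 9: {1,2,3,4,6,7,8,9}  [accepting]
after full input: {1,2,3,4,6,7,8,9}  (accept=1 in)

Answer: ACCEPT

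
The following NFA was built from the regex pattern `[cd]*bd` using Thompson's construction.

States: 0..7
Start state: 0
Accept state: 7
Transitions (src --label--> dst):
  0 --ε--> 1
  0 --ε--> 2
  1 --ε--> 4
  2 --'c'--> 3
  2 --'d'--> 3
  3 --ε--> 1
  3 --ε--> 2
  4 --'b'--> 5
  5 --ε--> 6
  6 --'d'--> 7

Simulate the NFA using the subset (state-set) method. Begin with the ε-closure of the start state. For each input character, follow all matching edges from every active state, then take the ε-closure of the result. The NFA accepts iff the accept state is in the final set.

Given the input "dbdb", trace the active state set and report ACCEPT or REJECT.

Answer: REJECT

Steps:
initial (ε-close {0}): {0,1,2,4}
'd' @ 1: {1,2,3,4}
'b' @ 2: {5,6}
'd' @ 3: {7}  (accept∈set)
'b' @ 4: {}  — no active states
final: {}; accept 7 not in set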